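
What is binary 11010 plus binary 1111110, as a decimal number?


11010 + 1111110 = 10011000 = 152

152


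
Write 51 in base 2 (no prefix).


51 = 110011 in binary

110011


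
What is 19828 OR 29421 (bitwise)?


0b100110101110100 | 0b111001011101101 = 0b111111111111101 = 32765

32765


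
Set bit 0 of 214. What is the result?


214 | (1 << 0) = 214 | 1 = 215

215


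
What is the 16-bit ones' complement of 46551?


46551 ^ 65535 = 18984

18984


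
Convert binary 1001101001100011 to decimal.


1001101001100011 in decimal = 39523

39523


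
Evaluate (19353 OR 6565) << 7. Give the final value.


Step 1: 19353 | 6565 = 23485
Step 2: 23485 << 7 = 3006080

3006080


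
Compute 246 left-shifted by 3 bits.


0b11110110 << 3 = 0b11110110000 = 1968

1968


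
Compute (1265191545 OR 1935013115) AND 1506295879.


Step 1: 1265191545 | 1935013115 = 2071854843
Step 2: 2071854843 & 1506295879 = 1497907267

1497907267


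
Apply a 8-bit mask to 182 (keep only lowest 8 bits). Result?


182 & 255 = 182

182


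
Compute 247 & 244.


0b11110111 & 0b11110100 = 0b11110100 = 244

244


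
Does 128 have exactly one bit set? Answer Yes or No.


0b10000000. Only one bit set => Yes

Yes


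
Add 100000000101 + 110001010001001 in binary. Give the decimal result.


100000000101 + 110001010001001 = 110101010001110 = 27278

27278


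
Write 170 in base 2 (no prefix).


170 = 10101010 in binary

10101010


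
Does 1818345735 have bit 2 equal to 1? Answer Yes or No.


0b1101100011000011100000100000111, bit 2 = 1. Yes

Yes


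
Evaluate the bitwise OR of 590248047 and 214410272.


0b100011001011100111100001101111 | 0b1100110001111010010000100000 = 0b101111111011111111110001101111 = 804256879

804256879


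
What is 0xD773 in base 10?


D773 hex = 55155 decimal

55155


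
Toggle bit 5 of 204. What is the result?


204 ^ (1 << 5) = 204 ^ 32 = 236

236


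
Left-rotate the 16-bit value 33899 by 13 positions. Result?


Rotate 0b1000010001101011 left by 13 (16-bit) = 0b111000010001101 = 28813

28813


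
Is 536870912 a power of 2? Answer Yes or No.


0b100000000000000000000000000000. Only one bit set => Yes

Yes


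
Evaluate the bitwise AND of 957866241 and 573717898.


0b111001000101111110000100000001 & 0b100010001100100011110110001010 = 0b100000000100100010000100000000 = 538059008

538059008


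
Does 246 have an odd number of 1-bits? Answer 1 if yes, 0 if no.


0b11110110 has 6 ones => parity 0

0


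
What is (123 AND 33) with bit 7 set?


Step 1: 123 & 33 = 33
Step 2: 33 | (1 << 7) = 33 | 128 = 161

161


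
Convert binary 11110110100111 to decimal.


11110110100111 in decimal = 15783

15783


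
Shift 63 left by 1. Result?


0b111111 << 1 = 0b1111110 = 126

126


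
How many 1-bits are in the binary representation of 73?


0b1001001 has 3 set bits

3


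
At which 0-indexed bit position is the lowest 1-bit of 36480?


0b1000111010000000. Lowest set bit at position 7

7


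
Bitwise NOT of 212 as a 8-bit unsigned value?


~0b11010100 = 0b101011 = 43 (8-bit unsigned)

43


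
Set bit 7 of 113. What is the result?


113 | (1 << 7) = 113 | 128 = 241

241


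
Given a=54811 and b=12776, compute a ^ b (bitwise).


54811 ^ 12776 = 59379

59379


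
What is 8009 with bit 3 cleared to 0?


8009 & ~(1 << 3) = 8001

8001


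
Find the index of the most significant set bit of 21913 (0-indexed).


0b101010110011001. Highest set bit at position 14

14


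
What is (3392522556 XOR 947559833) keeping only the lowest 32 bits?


Step 1: 3392522556 ^ 947559833 = 4065285285
Step 2: 4065285285 & 4294967295 = 4065285285

4065285285


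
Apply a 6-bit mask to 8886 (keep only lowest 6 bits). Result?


8886 & 63 = 54

54


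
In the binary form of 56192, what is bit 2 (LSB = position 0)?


0b1101101110000000, position 2 = 0

0


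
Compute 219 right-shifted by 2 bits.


0b11011011 >> 2 = 0b110110 = 54

54


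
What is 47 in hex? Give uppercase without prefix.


47 = 2F hex

2F


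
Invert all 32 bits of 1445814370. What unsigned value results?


1445814370 ^ 4294967295 = 2849152925

2849152925


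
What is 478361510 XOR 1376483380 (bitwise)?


0b11100100000110011011110100110 ^ 0b1010010000010110111100000110100 = 0b1001110100010000100111110010010 = 1317556114

1317556114


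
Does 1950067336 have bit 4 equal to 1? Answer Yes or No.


0b1110100001110111010101010001000, bit 4 = 0. No

No


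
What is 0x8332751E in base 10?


8332751E hex = 2201122078 decimal

2201122078


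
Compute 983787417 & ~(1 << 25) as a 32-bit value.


983787417 & ~(1 << 25) = 950232985

950232985


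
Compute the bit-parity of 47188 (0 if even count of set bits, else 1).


0b1011100001010100 has 7 ones => parity 1

1


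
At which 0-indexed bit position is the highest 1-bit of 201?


0b11001001. Highest set bit at position 7

7


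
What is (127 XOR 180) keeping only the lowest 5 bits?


Step 1: 127 ^ 180 = 203
Step 2: 203 & 31 = 11

11


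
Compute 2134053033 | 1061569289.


0b1111111001100110001000010101001 | 0b111111010001100100001100001001 = 0b1111111011101110101001110101001 = 2138526633

2138526633


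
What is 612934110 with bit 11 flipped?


612934110 ^ (1 << 11) = 612934110 ^ 2048 = 612936158

612936158


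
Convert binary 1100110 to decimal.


1100110 in decimal = 102

102


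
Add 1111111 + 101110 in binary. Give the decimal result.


1111111 + 101110 = 10101101 = 173

173


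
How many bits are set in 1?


0b1 has 1 set bits

1


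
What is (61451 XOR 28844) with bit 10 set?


Step 1: 61451 ^ 28844 = 32935
Step 2: 32935 | (1 << 10) = 32935 | 1024 = 33959

33959


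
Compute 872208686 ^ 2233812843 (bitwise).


0b110011111111001101100100101110 ^ 0b10000101001001010100011101101011 = 0b10110110110110011001111001000101 = 3067715141

3067715141


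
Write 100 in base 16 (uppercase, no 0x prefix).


100 = 64 hex

64


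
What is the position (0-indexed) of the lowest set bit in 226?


0b11100010. Lowest set bit at position 1

1


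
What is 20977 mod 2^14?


20977 & 16383 = 4593

4593


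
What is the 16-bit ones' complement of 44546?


44546 ^ 65535 = 20989

20989


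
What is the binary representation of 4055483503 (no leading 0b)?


4055483503 = 11110001101110011100010001101111 in binary

11110001101110011100010001101111


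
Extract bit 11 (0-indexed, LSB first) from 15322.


0b11101111011010, position 11 = 1

1


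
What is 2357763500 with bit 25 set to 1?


2357763500 | (1 << 25) = 2357763500 | 33554432 = 2391317932

2391317932


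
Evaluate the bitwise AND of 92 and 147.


0b1011100 & 0b10010011 = 0b10000 = 16

16


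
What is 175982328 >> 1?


0b1010011111010100011011111000 >> 1 = 0b101001111101010001101111100 = 87991164

87991164


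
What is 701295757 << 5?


0b101001110011001110110010001101 << 5 = 0b10100111001100111011001000110100000 = 22441464224

22441464224


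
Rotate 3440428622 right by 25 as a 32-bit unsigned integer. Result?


Rotate 0b11001101000100001100011001001110 right by 25 (32-bit) = 0b10001000011000110010011101100110 = 2288199526

2288199526


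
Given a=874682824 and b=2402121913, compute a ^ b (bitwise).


874682824 ^ 2402121913 = 3138380145

3138380145


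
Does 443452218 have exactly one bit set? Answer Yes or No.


0b11010011011101000101100111010. Multiple bits set => No

No


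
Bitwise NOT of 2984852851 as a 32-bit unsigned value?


~0b10110001111010010011110101110011 = 0b1001110000101101100001010001100 = 1310114444 (32-bit unsigned)

1310114444


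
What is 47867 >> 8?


0b1011101011111011 >> 8 = 0b10111010 = 186

186


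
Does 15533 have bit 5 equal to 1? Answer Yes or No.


0b11110010101101, bit 5 = 1. Yes

Yes


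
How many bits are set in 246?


0b11110110 has 6 set bits

6


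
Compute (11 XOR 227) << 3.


Step 1: 11 ^ 227 = 232
Step 2: 232 << 3 = 1856

1856


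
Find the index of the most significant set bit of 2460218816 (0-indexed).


0b10010010101000111111010111000000. Highest set bit at position 31

31


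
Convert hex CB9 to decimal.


CB9 hex = 3257 decimal

3257


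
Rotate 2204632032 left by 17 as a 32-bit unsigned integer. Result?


Rotate 0b10000011011010000000001111100000 left by 17 (32-bit) = 0b111110000010000011011010000 = 130090704

130090704


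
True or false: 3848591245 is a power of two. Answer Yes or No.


0b11100101011001001101011110001101. Multiple bits set => No

No


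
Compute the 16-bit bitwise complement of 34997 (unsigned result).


~0b1000100010110101 = 0b111011101001010 = 30538 (16-bit unsigned)

30538


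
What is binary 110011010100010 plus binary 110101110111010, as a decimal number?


110011010100010 + 110101110111010 = 1101001001011100 = 53852

53852


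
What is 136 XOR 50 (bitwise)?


0b10001000 ^ 0b110010 = 0b10111010 = 186

186


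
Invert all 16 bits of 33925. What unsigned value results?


33925 ^ 65535 = 31610

31610


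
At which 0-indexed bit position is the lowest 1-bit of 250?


0b11111010. Lowest set bit at position 1

1


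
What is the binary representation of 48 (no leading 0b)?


48 = 110000 in binary

110000


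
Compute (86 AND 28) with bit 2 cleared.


Step 1: 86 & 28 = 20
Step 2: 20 & ~(1 << 2) = 16

16


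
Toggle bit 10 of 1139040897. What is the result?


1139040897 ^ (1 << 10) = 1139040897 ^ 1024 = 1139041921

1139041921


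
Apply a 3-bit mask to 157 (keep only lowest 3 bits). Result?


157 & 7 = 5

5


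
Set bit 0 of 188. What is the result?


188 | (1 << 0) = 188 | 1 = 189

189


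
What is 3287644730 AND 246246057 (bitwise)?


0b11000011111101010111101000111010 & 0b1110101011010110101010101001 = 0b10101001010110101000101000 = 44395048

44395048


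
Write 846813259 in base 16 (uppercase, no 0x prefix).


846813259 = 3279584B hex

3279584B


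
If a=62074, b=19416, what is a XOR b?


62074 ^ 19416 = 47522

47522


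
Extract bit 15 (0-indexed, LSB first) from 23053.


0b101101000001101, position 15 = 0

0


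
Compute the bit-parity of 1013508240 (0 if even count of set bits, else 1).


0b111100011010001110100010010000 has 13 ones => parity 1

1


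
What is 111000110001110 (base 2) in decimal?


111000110001110 in decimal = 29070

29070


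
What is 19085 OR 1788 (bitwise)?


0b100101010001101 | 0b11011111100 = 0b100111011111101 = 20221

20221


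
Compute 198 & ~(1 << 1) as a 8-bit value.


198 & ~(1 << 1) = 196

196


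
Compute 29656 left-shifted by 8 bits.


0b111001111011000 << 8 = 0b11100111101100000000000 = 7591936

7591936


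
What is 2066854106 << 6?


0b1111011001100011011000011011010 << 6 = 0b1111011001100011011000011011010000000 = 132278662784

132278662784


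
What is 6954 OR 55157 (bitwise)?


0b1101100101010 | 0b1101011101110101 = 0b1101111101111111 = 57215

57215


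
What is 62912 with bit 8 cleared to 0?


62912 & ~(1 << 8) = 62656

62656


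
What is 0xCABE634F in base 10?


CABE634F hex = 3401474895 decimal

3401474895


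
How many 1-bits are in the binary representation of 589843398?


0b100011001010000100101111000110 has 13 set bits

13


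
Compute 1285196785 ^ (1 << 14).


1285196785 ^ (1 << 14) = 1285196785 ^ 16384 = 1285213169

1285213169


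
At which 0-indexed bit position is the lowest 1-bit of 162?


0b10100010. Lowest set bit at position 1

1


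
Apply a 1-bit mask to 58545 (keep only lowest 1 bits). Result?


58545 & 1 = 1

1


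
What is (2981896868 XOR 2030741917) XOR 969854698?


Step 1: 2981896868 ^ 2030741917 = 3367406393
Step 2: 3367406393 ^ 969854698 = 4051191251

4051191251


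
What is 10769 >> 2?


0b10101000010001 >> 2 = 0b101010000100 = 2692

2692


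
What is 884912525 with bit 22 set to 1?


884912525 | (1 << 22) = 884912525 | 4194304 = 889106829

889106829


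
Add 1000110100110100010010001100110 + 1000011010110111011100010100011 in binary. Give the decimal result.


1000110100110100010010001100110 + 1000011010110111011100010100011 = 10001001111101011101110100001001 = 2314591497

2314591497


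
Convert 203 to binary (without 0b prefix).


203 = 11001011 in binary

11001011


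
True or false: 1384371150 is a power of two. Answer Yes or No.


0b1010010100000111101001111001110. Multiple bits set => No

No


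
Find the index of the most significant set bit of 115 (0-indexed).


0b1110011. Highest set bit at position 6

6


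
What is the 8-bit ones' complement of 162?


162 ^ 255 = 93

93


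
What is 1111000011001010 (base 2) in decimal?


1111000011001010 in decimal = 61642

61642


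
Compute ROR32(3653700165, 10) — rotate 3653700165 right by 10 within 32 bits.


Rotate 0b11011001110001110000101001000101 right by 10 (32-bit) = 0b10010001011101100111000111000010 = 2440458690

2440458690


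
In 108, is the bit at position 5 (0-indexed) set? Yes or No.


0b1101100, bit 5 = 1. Yes

Yes


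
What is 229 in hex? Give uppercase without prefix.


229 = E5 hex

E5


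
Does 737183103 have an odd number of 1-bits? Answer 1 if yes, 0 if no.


0b101011111100001000010101111111 has 18 ones => parity 0

0


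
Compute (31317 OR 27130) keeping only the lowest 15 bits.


Step 1: 31317 | 27130 = 31743
Step 2: 31743 & 32767 = 31743

31743


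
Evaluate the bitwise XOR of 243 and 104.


0b11110011 ^ 0b1101000 = 0b10011011 = 155

155


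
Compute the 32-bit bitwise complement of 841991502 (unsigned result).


~0b110010001011111100010101001110 = 0b11001101110100000011101010110001 = 3452975793 (32-bit unsigned)

3452975793


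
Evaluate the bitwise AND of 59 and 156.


0b111011 & 0b10011100 = 0b11000 = 24

24


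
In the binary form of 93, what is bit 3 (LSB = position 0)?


0b1011101, position 3 = 1

1


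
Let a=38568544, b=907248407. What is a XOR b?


38568544 ^ 907248407 = 878641527

878641527


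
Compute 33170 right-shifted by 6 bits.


0b1000000110010010 >> 6 = 0b1000000110 = 518

518


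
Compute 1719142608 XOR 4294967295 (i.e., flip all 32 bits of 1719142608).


1719142608 ^ 4294967295 = 2575824687

2575824687


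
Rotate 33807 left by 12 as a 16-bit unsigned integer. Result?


Rotate 0b1000010000001111 left by 12 (16-bit) = 0b1111100001000000 = 63552

63552


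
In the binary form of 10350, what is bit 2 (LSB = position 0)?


0b10100001101110, position 2 = 1

1


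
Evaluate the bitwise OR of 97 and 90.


0b1100001 | 0b1011010 = 0b1111011 = 123

123


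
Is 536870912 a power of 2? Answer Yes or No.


0b100000000000000000000000000000. Only one bit set => Yes

Yes


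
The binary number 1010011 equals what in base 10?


1010011 in decimal = 83

83


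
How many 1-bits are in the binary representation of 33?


0b100001 has 2 set bits

2


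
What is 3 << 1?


0b11 << 1 = 0b110 = 6

6


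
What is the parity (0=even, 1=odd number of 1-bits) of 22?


0b10110 has 3 ones => parity 1

1


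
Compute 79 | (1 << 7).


79 | (1 << 7) = 79 | 128 = 207

207


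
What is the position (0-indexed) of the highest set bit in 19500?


0b100110000101100. Highest set bit at position 14

14


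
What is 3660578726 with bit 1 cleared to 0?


3660578726 & ~(1 << 1) = 3660578724

3660578724


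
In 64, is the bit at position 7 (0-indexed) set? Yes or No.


0b1000000, bit 7 = 0. No

No


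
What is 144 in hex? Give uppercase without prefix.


144 = 90 hex

90


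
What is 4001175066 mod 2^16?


4001175066 & 65535 = 5658

5658


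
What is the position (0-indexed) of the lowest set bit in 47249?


0b1011100010010001. Lowest set bit at position 0

0


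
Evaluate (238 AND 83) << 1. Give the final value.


Step 1: 238 & 83 = 66
Step 2: 66 << 1 = 132

132


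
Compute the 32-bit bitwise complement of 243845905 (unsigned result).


~0b1110100010001100101100010001 = 0b11110001011101110011010011101110 = 4051121390 (32-bit unsigned)

4051121390


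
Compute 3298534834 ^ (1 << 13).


3298534834 ^ (1 << 13) = 3298534834 ^ 8192 = 3298526642

3298526642


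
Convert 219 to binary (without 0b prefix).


219 = 11011011 in binary

11011011


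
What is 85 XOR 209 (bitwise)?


0b1010101 ^ 0b11010001 = 0b10000100 = 132

132


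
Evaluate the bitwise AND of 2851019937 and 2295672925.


0b10101001111011110001110010100001 & 0b10001000110101010011000001011101 = 0b10001000110001010001000000000001 = 2294616065

2294616065


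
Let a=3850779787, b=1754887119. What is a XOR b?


3850779787 ^ 1754887119 = 2367639364

2367639364


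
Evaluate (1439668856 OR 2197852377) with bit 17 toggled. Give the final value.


Step 1: 1439668856 | 2197852377 = 3620707065
Step 2: 3620707065 ^ (1 << 17) = 3620707065 ^ 131072 = 3620575993

3620575993


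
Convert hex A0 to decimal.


A0 hex = 160 decimal

160


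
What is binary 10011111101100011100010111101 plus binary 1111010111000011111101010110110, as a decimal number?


10011111101100011100010111101 + 1111010111000011111101010110110 = 10001110110110000011001101110011 = 2396533619

2396533619


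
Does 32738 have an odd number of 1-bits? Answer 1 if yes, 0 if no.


0b111111111100010 has 11 ones => parity 1

1


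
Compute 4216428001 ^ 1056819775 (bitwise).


0b11111011010100011001010111100001 ^ 0b111110111111011100101000111111 = 0b11000101101011000101111111011110 = 3316408286

3316408286


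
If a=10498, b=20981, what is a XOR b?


10498 ^ 20981 = 30967

30967


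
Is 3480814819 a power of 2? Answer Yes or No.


0b11001111011110010000010011100011. Multiple bits set => No

No


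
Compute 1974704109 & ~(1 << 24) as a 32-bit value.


1974704109 & ~(1 << 24) = 1957926893

1957926893


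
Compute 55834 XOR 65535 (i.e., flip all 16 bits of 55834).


55834 ^ 65535 = 9701

9701


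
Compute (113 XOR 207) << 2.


Step 1: 113 ^ 207 = 190
Step 2: 190 << 2 = 760

760


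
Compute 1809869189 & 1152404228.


0b1101011111000000110100110000101 & 0b1000100101100000100101100000100 = 0b1000000101000000100100100000100 = 1084246276

1084246276


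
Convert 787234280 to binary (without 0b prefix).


787234280 = 101110111011000011110111101000 in binary

101110111011000011110111101000


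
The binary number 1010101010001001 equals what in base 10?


1010101010001001 in decimal = 43657

43657


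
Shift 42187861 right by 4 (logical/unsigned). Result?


0b10100000111011110001010101 >> 4 = 0b1010000011101111000101 = 2636741

2636741


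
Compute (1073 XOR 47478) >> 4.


Step 1: 1073 ^ 47478 = 48455
Step 2: 48455 >> 4 = 3028

3028


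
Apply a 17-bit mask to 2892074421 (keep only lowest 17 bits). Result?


2892074421 & 131071 = 101813

101813


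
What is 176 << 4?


0b10110000 << 4 = 0b101100000000 = 2816

2816


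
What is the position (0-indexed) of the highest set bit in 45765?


0b1011001011000101. Highest set bit at position 15

15


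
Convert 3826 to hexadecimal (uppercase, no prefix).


3826 = EF2 hex

EF2


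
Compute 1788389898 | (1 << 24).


1788389898 | (1 << 24) = 1788389898 | 16777216 = 1805167114

1805167114


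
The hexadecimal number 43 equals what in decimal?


43 hex = 67 decimal

67


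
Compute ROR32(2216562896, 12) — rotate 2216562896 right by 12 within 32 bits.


Rotate 0b10000100000111100001000011010000 right by 12 (32-bit) = 0b1101000010000100000111100001 = 218644961

218644961


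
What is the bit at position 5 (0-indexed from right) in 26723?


0b110100001100011, position 5 = 1

1


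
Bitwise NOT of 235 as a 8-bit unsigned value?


~0b11101011 = 0b10100 = 20 (8-bit unsigned)

20


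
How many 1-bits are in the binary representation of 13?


0b1101 has 3 set bits

3


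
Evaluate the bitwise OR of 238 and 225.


0b11101110 | 0b11100001 = 0b11101111 = 239

239


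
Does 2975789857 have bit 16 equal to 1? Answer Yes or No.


0b10110001010111101111001100100001, bit 16 = 0. No

No


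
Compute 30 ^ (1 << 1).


30 ^ (1 << 1) = 30 ^ 2 = 28

28


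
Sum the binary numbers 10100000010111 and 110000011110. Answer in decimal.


10100000010111 + 110000011110 = 11010000110101 = 13365

13365


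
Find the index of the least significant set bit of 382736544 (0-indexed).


0b10110110100000001100010100000. Lowest set bit at position 5

5


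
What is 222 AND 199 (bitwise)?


0b11011110 & 0b11000111 = 0b11000110 = 198

198


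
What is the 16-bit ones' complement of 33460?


33460 ^ 65535 = 32075

32075


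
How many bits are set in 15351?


0b11101111110111 has 12 set bits

12


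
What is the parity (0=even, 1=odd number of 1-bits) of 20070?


0b100111001100110 has 8 ones => parity 0

0


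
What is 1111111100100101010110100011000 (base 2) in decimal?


1111111100100101010110100011000 in decimal = 2140319000

2140319000


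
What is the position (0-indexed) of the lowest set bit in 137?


0b10001001. Lowest set bit at position 0

0


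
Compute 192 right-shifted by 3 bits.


0b11000000 >> 3 = 0b11000 = 24

24


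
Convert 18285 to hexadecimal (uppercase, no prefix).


18285 = 476D hex

476D


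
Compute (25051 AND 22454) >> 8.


Step 1: 25051 & 22454 = 16786
Step 2: 16786 >> 8 = 65

65


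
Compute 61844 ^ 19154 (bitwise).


0b1111000110010100 ^ 0b100101011010010 = 0b1011101101000110 = 47942

47942


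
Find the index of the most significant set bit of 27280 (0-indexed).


0b110101010010000. Highest set bit at position 14

14


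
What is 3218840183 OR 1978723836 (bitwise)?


0b10111111110110111001101001110111 | 0b1110101111100001110110111111100 = 0b11111111111110111111111111111111 = 4294705151

4294705151


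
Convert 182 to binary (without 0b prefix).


182 = 10110110 in binary

10110110


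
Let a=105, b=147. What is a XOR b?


105 ^ 147 = 250

250


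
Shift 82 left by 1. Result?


0b1010010 << 1 = 0b10100100 = 164

164


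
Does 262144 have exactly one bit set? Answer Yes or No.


0b1000000000000000000. Only one bit set => Yes

Yes


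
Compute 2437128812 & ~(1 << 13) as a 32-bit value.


2437128812 & ~(1 << 13) = 2437120620

2437120620


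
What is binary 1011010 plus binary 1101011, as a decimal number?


1011010 + 1101011 = 11000101 = 197

197


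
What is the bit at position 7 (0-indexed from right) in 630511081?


0b100101100101001101010111101001, position 7 = 1

1


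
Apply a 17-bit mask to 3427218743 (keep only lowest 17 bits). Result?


3427218743 & 131071 = 79159

79159


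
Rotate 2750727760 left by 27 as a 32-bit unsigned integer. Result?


Rotate 0b10100011111101001100011001010000 left by 27 (32-bit) = 0b10000101000111111010011000110010 = 2233443890

2233443890


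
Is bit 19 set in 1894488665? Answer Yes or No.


0b1110000111010111001101001011001, bit 19 = 1. Yes

Yes


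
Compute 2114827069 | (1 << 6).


2114827069 | (1 << 6) = 2114827069 | 64 = 2114827133

2114827133


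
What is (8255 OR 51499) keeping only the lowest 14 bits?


Step 1: 8255 | 51499 = 59711
Step 2: 59711 & 16383 = 10559

10559


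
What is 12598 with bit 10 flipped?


12598 ^ (1 << 10) = 12598 ^ 1024 = 13622

13622


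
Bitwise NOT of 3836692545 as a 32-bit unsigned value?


~0b11100100101011110100100001000001 = 0b11011010100001011011110111110 = 458274750 (32-bit unsigned)

458274750


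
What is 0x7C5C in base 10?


7C5C hex = 31836 decimal

31836


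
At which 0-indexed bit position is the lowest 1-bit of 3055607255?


0b10110110001000001101110111010111. Lowest set bit at position 0

0


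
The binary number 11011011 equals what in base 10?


11011011 in decimal = 219

219


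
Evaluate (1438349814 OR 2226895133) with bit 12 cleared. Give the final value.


Step 1: 1438349814 | 2226895133 = 3585866239
Step 2: 3585866239 & ~(1 << 12) = 3585862143

3585862143


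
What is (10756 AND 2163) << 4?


Step 1: 10756 & 2163 = 2048
Step 2: 2048 << 4 = 32768

32768


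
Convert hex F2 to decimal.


F2 hex = 242 decimal

242


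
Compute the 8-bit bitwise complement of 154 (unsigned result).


~0b10011010 = 0b1100101 = 101 (8-bit unsigned)

101


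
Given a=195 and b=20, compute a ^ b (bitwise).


195 ^ 20 = 215

215


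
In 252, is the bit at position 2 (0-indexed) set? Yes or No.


0b11111100, bit 2 = 1. Yes

Yes


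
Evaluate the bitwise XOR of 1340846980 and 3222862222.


0b1001111111010111011001110000100 ^ 0b11000000000110001111100110001110 = 0b10001111111100110100101000001010 = 2415086090

2415086090


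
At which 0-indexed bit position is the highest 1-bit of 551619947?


0b100000111000010000110101101011. Highest set bit at position 29

29


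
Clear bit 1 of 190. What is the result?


190 & ~(1 << 1) = 188

188


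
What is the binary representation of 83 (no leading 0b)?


83 = 1010011 in binary

1010011


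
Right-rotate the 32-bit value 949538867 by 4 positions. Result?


Rotate 0b111000100110001101000000110011 right by 4 (32-bit) = 0b110011100010011000110100000011 = 864652547

864652547


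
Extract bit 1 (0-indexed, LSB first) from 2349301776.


0b10001100000001111000000000010000, position 1 = 0

0


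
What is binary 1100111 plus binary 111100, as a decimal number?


1100111 + 111100 = 10100011 = 163

163


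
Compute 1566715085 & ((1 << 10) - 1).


1566715085 & 1023 = 205

205


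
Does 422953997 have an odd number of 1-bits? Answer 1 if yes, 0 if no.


0b11001001101011100010000001101 has 13 ones => parity 1

1


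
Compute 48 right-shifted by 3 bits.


0b110000 >> 3 = 0b110 = 6

6


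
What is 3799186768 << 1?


0b11100010011100101111110101010000 << 1 = 0b111000100111001011111101010100000 = 7598373536

7598373536


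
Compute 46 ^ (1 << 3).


46 ^ (1 << 3) = 46 ^ 8 = 38

38


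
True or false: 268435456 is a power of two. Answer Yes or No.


0b10000000000000000000000000000. Only one bit set => Yes

Yes


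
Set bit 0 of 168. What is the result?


168 | (1 << 0) = 168 | 1 = 169

169


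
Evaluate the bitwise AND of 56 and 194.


0b111000 & 0b11000010 = 0b0 = 0

0


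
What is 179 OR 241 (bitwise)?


0b10110011 | 0b11110001 = 0b11110011 = 243

243


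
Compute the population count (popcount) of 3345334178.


0b11000111011001011011111110100010 has 19 set bits

19


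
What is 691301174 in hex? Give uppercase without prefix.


691301174 = 29346B36 hex

29346B36


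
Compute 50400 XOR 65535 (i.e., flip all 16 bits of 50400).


50400 ^ 65535 = 15135

15135


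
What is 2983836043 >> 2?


0b10110001110110011011100110001011 >> 2 = 0b101100011101100110111001100010 = 745959010

745959010


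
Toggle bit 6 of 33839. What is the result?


33839 ^ (1 << 6) = 33839 ^ 64 = 33903

33903


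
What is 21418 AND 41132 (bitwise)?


0b101001110101010 & 0b1010000010101100 = 0b10101000 = 168

168


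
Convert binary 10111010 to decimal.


10111010 in decimal = 186

186


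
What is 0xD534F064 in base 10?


D534F064 hex = 3577016420 decimal

3577016420


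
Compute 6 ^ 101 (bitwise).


0b110 ^ 0b1100101 = 0b1100011 = 99

99


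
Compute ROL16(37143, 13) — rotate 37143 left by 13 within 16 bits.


Rotate 0b1001000100010111 left by 13 (16-bit) = 0b1111001000100010 = 61986

61986


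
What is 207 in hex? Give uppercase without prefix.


207 = CF hex

CF


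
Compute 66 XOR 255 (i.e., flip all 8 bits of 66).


66 ^ 255 = 189

189


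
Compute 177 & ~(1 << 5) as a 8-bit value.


177 & ~(1 << 5) = 145

145


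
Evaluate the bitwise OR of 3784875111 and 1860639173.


0b11100001100110001001110001100111 | 0b1101110111001110001100111000101 = 0b11101111111111111001110111100111 = 4026506727

4026506727


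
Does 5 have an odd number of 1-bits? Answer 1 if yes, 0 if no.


0b101 has 2 ones => parity 0

0


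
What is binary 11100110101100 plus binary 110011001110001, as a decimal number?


11100110101100 + 110011001110001 = 1010000000011101 = 40989

40989


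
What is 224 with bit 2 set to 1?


224 | (1 << 2) = 224 | 4 = 228

228


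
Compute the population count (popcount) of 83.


0b1010011 has 4 set bits

4


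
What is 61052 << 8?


0b1110111001111100 << 8 = 0b111011100111110000000000 = 15629312

15629312


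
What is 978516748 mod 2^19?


978516748 & 524287 = 195340

195340


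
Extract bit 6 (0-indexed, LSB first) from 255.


0b11111111, position 6 = 1

1


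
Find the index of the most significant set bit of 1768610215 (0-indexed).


0b1101001011010101101100110100111. Highest set bit at position 30

30


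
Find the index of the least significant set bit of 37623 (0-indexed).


0b1001001011110111. Lowest set bit at position 0

0


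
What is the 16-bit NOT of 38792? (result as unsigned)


~0b1001011110001000 = 0b110100001110111 = 26743 (16-bit unsigned)

26743


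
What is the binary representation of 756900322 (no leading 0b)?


756900322 = 101101000111010110000111100010 in binary

101101000111010110000111100010


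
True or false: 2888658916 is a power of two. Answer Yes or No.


0b10101100001011010110111111100100. Multiple bits set => No

No


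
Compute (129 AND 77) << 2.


Step 1: 129 & 77 = 1
Step 2: 1 << 2 = 4

4


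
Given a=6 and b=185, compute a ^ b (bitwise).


6 ^ 185 = 191

191


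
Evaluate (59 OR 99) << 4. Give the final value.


Step 1: 59 | 99 = 123
Step 2: 123 << 4 = 1968

1968


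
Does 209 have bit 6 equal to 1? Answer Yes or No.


0b11010001, bit 6 = 1. Yes

Yes


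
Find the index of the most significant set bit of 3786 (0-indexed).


0b111011001010. Highest set bit at position 11

11


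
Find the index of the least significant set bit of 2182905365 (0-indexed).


0b10000010000111000111111000010101. Lowest set bit at position 0

0


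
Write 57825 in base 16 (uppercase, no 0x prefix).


57825 = E1E1 hex

E1E1


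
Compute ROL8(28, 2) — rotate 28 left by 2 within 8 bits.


Rotate 0b11100 left by 2 (8-bit) = 0b1110000 = 112

112


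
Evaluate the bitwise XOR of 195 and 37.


0b11000011 ^ 0b100101 = 0b11100110 = 230

230


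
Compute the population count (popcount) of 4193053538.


0b11111001111011001110101101100010 has 20 set bits

20


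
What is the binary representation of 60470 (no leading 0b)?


60470 = 1110110000110110 in binary

1110110000110110


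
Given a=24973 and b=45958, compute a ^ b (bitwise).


24973 ^ 45958 = 53771

53771


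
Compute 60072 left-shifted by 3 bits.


0b1110101010101000 << 3 = 0b1110101010101000000 = 480576

480576


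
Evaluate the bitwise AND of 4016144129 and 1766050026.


0b11101111011000010111111100000001 & 0b1101001010000111100100011101010 = 0b1101001010000010100100000000000 = 1765885952

1765885952


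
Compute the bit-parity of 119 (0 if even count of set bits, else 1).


0b1110111 has 6 ones => parity 0

0


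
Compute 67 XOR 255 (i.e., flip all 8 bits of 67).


67 ^ 255 = 188

188


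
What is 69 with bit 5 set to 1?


69 | (1 << 5) = 69 | 32 = 101

101


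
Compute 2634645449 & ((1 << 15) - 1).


2634645449 & 32767 = 32713

32713


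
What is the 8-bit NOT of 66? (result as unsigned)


~0b1000010 = 0b10111101 = 189 (8-bit unsigned)

189


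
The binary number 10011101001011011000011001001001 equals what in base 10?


10011101001011011000011001001001 in decimal = 2637006409

2637006409


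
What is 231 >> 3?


0b11100111 >> 3 = 0b11100 = 28

28


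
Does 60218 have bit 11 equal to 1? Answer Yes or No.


0b1110101100111010, bit 11 = 1. Yes

Yes


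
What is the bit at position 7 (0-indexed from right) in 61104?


0b1110111010110000, position 7 = 1

1


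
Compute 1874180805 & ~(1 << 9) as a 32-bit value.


1874180805 & ~(1 << 9) = 1874180293

1874180293


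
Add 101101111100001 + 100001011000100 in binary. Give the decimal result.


101101111100001 + 100001011000100 = 1001111010100101 = 40613

40613


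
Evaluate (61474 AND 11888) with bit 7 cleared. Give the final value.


Step 1: 61474 & 11888 = 8224
Step 2: 8224 & ~(1 << 7) = 8224

8224


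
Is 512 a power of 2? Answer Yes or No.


0b1000000000. Only one bit set => Yes

Yes


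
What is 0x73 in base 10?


73 hex = 115 decimal

115


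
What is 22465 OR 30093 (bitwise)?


0b101011111000001 | 0b111010110001101 = 0b111011111001101 = 30669

30669


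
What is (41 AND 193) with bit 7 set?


Step 1: 41 & 193 = 1
Step 2: 1 | (1 << 7) = 1 | 128 = 129

129


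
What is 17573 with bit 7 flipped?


17573 ^ (1 << 7) = 17573 ^ 128 = 17445

17445


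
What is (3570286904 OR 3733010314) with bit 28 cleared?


Step 1: 3570286904 | 3733010314 = 3738138554
Step 2: 3738138554 & ~(1 << 28) = 3469703098

3469703098


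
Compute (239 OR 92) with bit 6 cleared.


Step 1: 239 | 92 = 255
Step 2: 255 & ~(1 << 6) = 191

191


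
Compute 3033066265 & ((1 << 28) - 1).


3033066265 & 268435455 = 80276249

80276249


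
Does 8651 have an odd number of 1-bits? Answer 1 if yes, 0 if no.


0b10000111001011 has 7 ones => parity 1

1


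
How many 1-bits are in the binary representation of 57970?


0b1110001001110010 has 8 set bits

8


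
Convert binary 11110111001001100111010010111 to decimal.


11110111001001100111010010111 in decimal = 518311575

518311575


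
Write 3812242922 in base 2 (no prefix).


3812242922 = 11100011001110100011010111101010 in binary

11100011001110100011010111101010


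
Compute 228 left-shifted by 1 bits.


0b11100100 << 1 = 0b111001000 = 456

456


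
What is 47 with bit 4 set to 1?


47 | (1 << 4) = 47 | 16 = 63

63


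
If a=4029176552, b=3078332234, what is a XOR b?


4029176552 ^ 3078332234 = 1196672418

1196672418


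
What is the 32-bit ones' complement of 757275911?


757275911 ^ 4294967295 = 3537691384

3537691384


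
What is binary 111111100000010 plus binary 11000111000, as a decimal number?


111111100000010 + 11000111000 = 1000010100111010 = 34106

34106


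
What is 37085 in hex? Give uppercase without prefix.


37085 = 90DD hex

90DD


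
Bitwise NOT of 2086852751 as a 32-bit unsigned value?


~0b1111100011000101101100010001111 = 0b10000011100111010010011101110000 = 2208114544 (32-bit unsigned)

2208114544


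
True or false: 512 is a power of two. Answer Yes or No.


0b1000000000. Only one bit set => Yes

Yes


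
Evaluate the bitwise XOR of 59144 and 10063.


0b1110011100001000 ^ 0b10011101001111 = 0b1100000001000111 = 49223

49223


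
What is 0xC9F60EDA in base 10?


C9F60EDA hex = 3388346074 decimal

3388346074


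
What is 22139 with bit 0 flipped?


22139 ^ (1 << 0) = 22139 ^ 1 = 22138

22138


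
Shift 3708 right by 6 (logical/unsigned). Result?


0b111001111100 >> 6 = 0b111001 = 57

57


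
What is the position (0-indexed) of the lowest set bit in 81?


0b1010001. Lowest set bit at position 0

0


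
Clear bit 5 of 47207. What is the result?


47207 & ~(1 << 5) = 47175

47175


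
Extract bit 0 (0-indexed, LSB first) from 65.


0b1000001, position 0 = 1

1


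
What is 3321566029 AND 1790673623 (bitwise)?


0b11000101111110110001001101001101 & 0b1101010101110111000001011010111 = 0b1000000101110110000001001000101 = 1085997637

1085997637


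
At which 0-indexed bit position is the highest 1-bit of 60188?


0b1110101100011100. Highest set bit at position 15

15


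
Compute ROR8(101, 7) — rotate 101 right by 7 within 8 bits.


Rotate 0b1100101 right by 7 (8-bit) = 0b11001010 = 202

202


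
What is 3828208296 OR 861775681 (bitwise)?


0b11100100001011011101001010101000 | 0b110011010111011010011101000001 = 0b11110111011111011111011111101001 = 4152227817

4152227817


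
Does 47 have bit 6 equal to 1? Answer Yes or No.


0b101111, bit 6 = 0. No

No


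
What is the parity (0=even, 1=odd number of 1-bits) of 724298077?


0b101011001010111110100101011101 has 18 ones => parity 0

0


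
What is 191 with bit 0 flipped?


191 ^ (1 << 0) = 191 ^ 1 = 190

190


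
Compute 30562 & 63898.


0b111011101100010 & 0b1111100110011010 = 0b111000100000010 = 28930

28930


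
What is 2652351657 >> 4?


0b10011110000101111010110010101001 >> 4 = 0b1001111000010111101011001010 = 165771978

165771978


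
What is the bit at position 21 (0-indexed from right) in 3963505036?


0b11101100001111100100100110001100, position 21 = 1

1


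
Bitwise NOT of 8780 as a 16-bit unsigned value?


~0b10001001001100 = 0b1101110110110011 = 56755 (16-bit unsigned)

56755


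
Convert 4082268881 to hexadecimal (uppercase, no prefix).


4082268881 = F3527AD1 hex

F3527AD1


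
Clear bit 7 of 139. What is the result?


139 & ~(1 << 7) = 11

11


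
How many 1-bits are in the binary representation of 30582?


0b111011101110110 has 11 set bits

11


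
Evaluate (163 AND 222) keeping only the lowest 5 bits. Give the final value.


Step 1: 163 & 222 = 130
Step 2: 130 & 31 = 2

2


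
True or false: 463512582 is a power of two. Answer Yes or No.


0b11011101000001010010000000110. Multiple bits set => No

No


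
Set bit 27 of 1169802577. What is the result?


1169802577 | (1 << 27) = 1169802577 | 134217728 = 1304020305

1304020305


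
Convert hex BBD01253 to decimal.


BBD01253 hex = 3150975571 decimal

3150975571


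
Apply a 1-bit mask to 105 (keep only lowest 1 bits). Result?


105 & 1 = 1

1


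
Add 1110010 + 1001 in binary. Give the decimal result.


1110010 + 1001 = 1111011 = 123

123


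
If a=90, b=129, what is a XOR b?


90 ^ 129 = 219

219


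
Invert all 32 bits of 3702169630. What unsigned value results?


3702169630 ^ 4294967295 = 592797665

592797665


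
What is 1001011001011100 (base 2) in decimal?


1001011001011100 in decimal = 38492

38492


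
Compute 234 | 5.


0b11101010 | 0b101 = 0b11101111 = 239

239


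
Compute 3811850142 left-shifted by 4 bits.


0b11100011001101000011011110011110 << 4 = 0b111000110011010000110111100111100000 = 60989602272

60989602272


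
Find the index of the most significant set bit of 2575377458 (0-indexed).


0b10011001100000010010010000110010. Highest set bit at position 31

31


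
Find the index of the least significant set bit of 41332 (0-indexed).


0b1010000101110100. Lowest set bit at position 2

2
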